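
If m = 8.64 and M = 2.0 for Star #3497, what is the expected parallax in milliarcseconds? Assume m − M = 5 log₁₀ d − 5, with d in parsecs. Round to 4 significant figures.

4.699 mas

m − M = 8.64 − 2.0 = 6.64.
d = 10^((m−M)/5 + 1) = 10^2.328 = 212.81 pc.
p = 1/d = 1/212.81 = 0.004699 arcsec = 4.699 mas.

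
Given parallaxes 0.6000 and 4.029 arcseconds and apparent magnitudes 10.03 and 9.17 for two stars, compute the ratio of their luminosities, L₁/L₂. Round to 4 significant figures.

L₁/L₂ = 20.42

d₁ = 1/p₁ = 1/0.6000″ = 1.6667 pc; d₂ = 1/p₂ = 1/4.029″ = 0.2482 pc.
M₁ = m₁ − 5 log₁₀ d₁ + 5 = 10.03 − 1.1093 + 5 = 13.9207.
M₂ = 9.17 − (-3.0260) + 5 = 17.1960.
L₁/L₂ = 10^(0.4(M₂ − M₁)) = 10^(0.4 × 3.2753) = 10^1.31012 = 20.423.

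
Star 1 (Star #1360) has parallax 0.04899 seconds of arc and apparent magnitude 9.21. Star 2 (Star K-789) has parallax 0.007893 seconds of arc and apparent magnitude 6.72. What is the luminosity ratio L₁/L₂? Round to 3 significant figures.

d₁ = 1/p₁ = 1/0.04899″ = 20.412 pc; d₂ = 1/p₂ = 1/0.007893″ = 126.69 pc.
M₁ = m₁ − 5 log₁₀ d₁ + 5 = 9.21 − 6.5494 + 5 = 7.6606.
M₂ = 6.72 − 10.5137 + 5 = 1.2063.
L₁/L₂ = 10^(0.4(M₂ − M₁)) = 10^(0.4 × (-6.4543)) = 10^(-2.58172) = 0.0026199.

L₁/L₂ = 0.00262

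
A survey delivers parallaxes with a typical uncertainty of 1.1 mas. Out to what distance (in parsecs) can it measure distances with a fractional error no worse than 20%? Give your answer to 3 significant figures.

182 pc

σ_d/d = σ_p/p, so the condition is σ_p/p ≤ 0.20, i.e. p ≥ σ_p/0.20.
p_min = 1.1/0.20 = 5.5 mas = 0.0055 arcsec.
d_max = 1/p_min = 1/0.0055 = 181.82 pc.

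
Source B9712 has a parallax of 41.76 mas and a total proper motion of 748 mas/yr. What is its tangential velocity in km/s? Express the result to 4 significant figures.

84.90 km/s

d = 1/p = 1/0.04176″ = 23.946 pc.
μ = 748 mas/yr = 0.748 ″/yr.
v_t = 4.74 × μ × d = 4.74 × 0.748 × 23.946 = 84.901 km/s.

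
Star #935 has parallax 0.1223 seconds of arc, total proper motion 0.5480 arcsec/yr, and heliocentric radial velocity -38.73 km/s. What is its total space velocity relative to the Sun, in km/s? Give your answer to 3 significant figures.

d = 1/p = 1/0.1223″ = 8.1766 pc.
v_t = 4.740 μ d = 4.740 × 0.5480 × 8.1766 = 21.239 km/s.
v = √(v_r² + v_t²) = √((-38.73)² + 21.239²) = √1951.11 = 44.171 km/s.

44.2 km/s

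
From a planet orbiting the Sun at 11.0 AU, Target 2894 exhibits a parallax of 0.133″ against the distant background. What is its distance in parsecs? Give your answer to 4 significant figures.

With baseline B (in AU) and parallax p (in arcsec), d = B/p parsecs.
d = 11.0 / 0.133 = 82.707 pc.

82.71 pc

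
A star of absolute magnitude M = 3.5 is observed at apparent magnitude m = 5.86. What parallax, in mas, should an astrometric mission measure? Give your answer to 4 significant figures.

33.73 mas

m − M = 5.86 − 3.5 = 2.36.
d = 10^((m−M)/5 + 1) = 10^1.472 = 29.648 pc.
p = 1/d = 1/29.648 = 0.033729 arcsec = 33.729 mas.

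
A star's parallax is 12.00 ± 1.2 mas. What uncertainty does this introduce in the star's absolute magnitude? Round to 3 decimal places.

M = m − 5 log₁₀ d + 5 = m + 5 log₁₀ p + 5, so ∂M/∂p = 5/(p ln 10).
σ_M = (5/ln 10) · (σ_p/p) = 2.1715 × 1.2/12.00 = 2.1715 × 0.1 = 0.21715.

σ_M = 0.217 mag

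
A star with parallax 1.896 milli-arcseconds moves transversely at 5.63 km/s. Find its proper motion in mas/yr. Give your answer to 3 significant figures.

d = 1/p = 1/0.001896″ = 527.43 pc.
μ = v_t / (4.74 d) = 5.63 / (4.74 × 527.43) = 5.63 / 2500 = 0.002252 ″/yr = 2.252 mas/yr.

2.25 mas/yr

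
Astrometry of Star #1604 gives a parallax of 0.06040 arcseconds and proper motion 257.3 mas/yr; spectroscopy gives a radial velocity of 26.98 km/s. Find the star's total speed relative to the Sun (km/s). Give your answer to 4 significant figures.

33.70 km/s

d = 1/p = 1/0.06040″ = 16.556 pc.
μ = 257.3 mas/yr = 0.2573 ″/yr.
v_t = 4.740 μ d = 4.740 × 0.2573 × 16.556 = 20.192 km/s.
v = √(v_r² + v_t²) = √(26.98² + 20.192²) = √1135.64 = 33.699 km/s.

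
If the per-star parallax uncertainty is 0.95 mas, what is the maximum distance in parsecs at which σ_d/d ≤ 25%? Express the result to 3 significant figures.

σ_d/d = σ_p/p, so the condition is σ_p/p ≤ 0.25, i.e. p ≥ σ_p/0.25.
p_min = 0.95/0.25 = 3.8 mas = 0.0038 arcsec.
d_max = 1/p_min = 1/0.0038 = 263.16 pc.

263 pc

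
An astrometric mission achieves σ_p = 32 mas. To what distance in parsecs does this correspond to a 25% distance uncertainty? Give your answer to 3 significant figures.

σ_d/d = σ_p/p, so the condition is σ_p/p ≤ 0.25, i.e. p ≥ σ_p/0.25.
p_min = 32/0.25 = 128 mas = 0.128 arcsec.
d_max = 1/p_min = 1/0.128 = 7.8125 pc.

7.81 pc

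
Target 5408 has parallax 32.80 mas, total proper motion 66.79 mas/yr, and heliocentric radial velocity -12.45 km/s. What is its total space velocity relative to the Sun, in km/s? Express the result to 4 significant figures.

d = 1/p = 1/0.03280″ = 30.488 pc.
μ = 66.79 mas/yr = 0.06679 ″/yr.
v_t = 4.740 μ d = 4.740 × 0.06679 × 30.488 = 9.652 km/s.
v = √(v_r² + v_t²) = √((-12.45)² + 9.652²) = √248.164 = 15.753 km/s.

15.75 km/s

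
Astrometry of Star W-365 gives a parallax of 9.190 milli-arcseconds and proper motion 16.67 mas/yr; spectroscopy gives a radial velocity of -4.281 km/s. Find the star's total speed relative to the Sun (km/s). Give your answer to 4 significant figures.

d = 1/p = 1/0.009190″ = 108.81 pc.
μ = 16.67 mas/yr = 0.01667 ″/yr.
v_t = 4.740 μ d = 4.740 × 0.01667 × 108.81 = 8.5977 km/s.
v = √(v_r² + v_t²) = √((-4.281)² + 8.5977²) = √92.2474 = 9.6046 km/s.

9.605 km/s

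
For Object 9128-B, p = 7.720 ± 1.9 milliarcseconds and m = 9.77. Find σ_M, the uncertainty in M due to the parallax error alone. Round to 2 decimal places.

σ_M = 0.53 mag

M = m − 5 log₁₀ d + 5 = m + 5 log₁₀ p + 5, so ∂M/∂p = 5/(p ln 10).
σ_M = (5/ln 10) · (σ_p/p) = 2.1715 × 1.9/7.720 = 2.1715 × 0.24611 = 0.53443.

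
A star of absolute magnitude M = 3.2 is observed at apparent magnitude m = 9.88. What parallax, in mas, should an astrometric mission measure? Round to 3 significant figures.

m − M = 9.88 − 3.2 = 6.68.
d = 10^((m−M)/5 + 1) = 10^2.336 = 216.77 pc.
p = 1/d = 1/216.77 = 0.0046132 arcsec = 4.6132 mas.

4.61 mas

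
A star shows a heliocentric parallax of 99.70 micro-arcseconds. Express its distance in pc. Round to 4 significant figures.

p = 99.70 micro-arcseconds = 0.00009970 arcsec.
d = 1/p = 1/0.00009970 = 10030 pc.

10030 pc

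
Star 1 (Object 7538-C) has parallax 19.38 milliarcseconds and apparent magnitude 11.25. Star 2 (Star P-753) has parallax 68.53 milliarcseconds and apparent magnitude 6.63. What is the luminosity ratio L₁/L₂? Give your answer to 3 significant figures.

L₁/L₂ = 0.177

d₁ = 1/p₁ = 1/0.01938″ = 51.6 pc; d₂ = 1/p₂ = 1/0.06853″ = 14.592 pc.
M₁ = m₁ − 5 log₁₀ d₁ + 5 = 11.25 − 8.5632 + 5 = 7.6868.
M₂ = 6.63 − 5.8206 + 5 = 5.8094.
L₁/L₂ = 10^(0.4(M₂ − M₁)) = 10^(0.4 × (-1.8774)) = 10^(-0.75096) = 0.17744.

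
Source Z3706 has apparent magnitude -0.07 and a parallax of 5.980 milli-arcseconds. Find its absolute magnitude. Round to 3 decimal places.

M = -6.186

d = 1/p = 1/0.005980″ = 167.22 pc.
m − M = 5 log₁₀(167.22) − 5 = 11.1164 − 5 = 6.1164.
M = m − (m − M) = -0.07 − 6.1164 = -6.186.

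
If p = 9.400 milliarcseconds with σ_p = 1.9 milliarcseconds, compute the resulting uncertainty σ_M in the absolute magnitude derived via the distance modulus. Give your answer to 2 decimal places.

σ_M = 0.44 mag

M = m − 5 log₁₀ d + 5 = m + 5 log₁₀ p + 5, so ∂M/∂p = 5/(p ln 10).
σ_M = (5/ln 10) · (σ_p/p) = 2.1715 × 1.9/9.400 = 2.1715 × 0.20213 = 0.43893.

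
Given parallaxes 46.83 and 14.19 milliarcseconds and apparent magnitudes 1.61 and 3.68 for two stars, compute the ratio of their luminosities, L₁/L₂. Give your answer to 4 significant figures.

d₁ = 1/p₁ = 1/0.04683″ = 21.354 pc; d₂ = 1/p₂ = 1/0.01419″ = 70.472 pc.
M₁ = m₁ − 5 log₁₀ d₁ + 5 = 1.61 − 6.6474 + 5 = -0.0374.
M₂ = 3.68 − 9.2401 + 5 = -0.5601.
L₁/L₂ = 10^(0.4(M₂ − M₁)) = 10^(0.4 × (-0.5227)) = 10^(-0.20908) = 0.6179.

L₁/L₂ = 0.6179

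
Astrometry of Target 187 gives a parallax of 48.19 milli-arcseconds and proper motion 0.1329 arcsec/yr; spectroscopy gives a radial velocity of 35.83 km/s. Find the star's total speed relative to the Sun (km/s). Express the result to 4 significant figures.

38.14 km/s

d = 1/p = 1/0.04819″ = 20.751 pc.
v_t = 4.740 μ d = 4.740 × 0.1329 × 20.751 = 13.072 km/s.
v = √(v_r² + v_t²) = √(35.83² + 13.072²) = √1454.67 = 38.14 km/s.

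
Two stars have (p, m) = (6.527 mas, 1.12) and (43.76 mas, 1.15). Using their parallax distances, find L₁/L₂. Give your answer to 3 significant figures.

L₁/L₂ = 46.2

d₁ = 1/p₁ = 1/0.006527″ = 153.21 pc; d₂ = 1/p₂ = 1/0.04376″ = 22.852 pc.
M₁ = m₁ − 5 log₁₀ d₁ + 5 = 1.12 − 10.9264 + 5 = -4.8064.
M₂ = 1.15 − 6.7946 + 5 = -0.6446.
L₁/L₂ = 10^(0.4(M₂ − M₁)) = 10^(0.4 × 4.1618) = 10^1.66472 = 46.208.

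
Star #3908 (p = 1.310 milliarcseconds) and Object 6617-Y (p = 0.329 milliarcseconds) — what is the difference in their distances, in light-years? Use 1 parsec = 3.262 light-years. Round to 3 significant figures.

7420 ly

d_A = 1/0.001310″ = 763.36 pc; d_B = 1/0.0003290″ = 3039.5 pc.
|d_B − d_A| = |3039.5 − 763.36| = 2276.1 pc = 2276.1 × 3.262 ly = 7424.6 ly.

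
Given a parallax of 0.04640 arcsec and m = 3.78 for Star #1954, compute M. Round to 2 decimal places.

M = 2.11

d = 1/p = 1/0.04640″ = 21.552 pc.
m − M = 5 log₁₀(21.552) − 5 = 6.6674 − 5 = 1.6674.
M = m − (m − M) = 3.78 − 1.6674 = 2.11.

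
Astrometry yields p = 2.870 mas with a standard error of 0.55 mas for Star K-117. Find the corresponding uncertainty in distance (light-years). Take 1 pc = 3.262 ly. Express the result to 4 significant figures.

d = 1/p, so σ_d = σ_p / p².
σ_d = 0.000550 / (0.002870)² = 0.000550 / 0.0000082369 = 66.773 pc = 66.773 × 3.262 ly = 217.81 ly.

217.8 ly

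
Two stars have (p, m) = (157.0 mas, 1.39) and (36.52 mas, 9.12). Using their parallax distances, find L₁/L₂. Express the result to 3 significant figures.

L₁/L₂ = 66.9

d₁ = 1/p₁ = 1/0.1570″ = 6.3694 pc; d₂ = 1/p₂ = 1/0.03652″ = 27.382 pc.
M₁ = m₁ − 5 log₁₀ d₁ + 5 = 1.39 − 4.0205 + 5 = 2.3695.
M₂ = 9.12 − 7.1873 + 5 = 6.9327.
L₁/L₂ = 10^(0.4(M₂ − M₁)) = 10^(0.4 × 4.5632) = 10^1.82528 = 66.877.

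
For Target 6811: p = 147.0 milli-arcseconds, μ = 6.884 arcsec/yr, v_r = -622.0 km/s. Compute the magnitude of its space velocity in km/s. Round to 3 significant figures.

660 km/s

d = 1/p = 1/0.1470″ = 6.8027 pc.
v_t = 4.740 μ d = 4.740 × 6.884 × 6.8027 = 221.97 km/s.
v = √(v_r² + v_t²) = √((-622.0)² + 221.97²) = √436155 = 660.42 km/s.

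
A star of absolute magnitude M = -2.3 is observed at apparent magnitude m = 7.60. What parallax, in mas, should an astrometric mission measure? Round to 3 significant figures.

1.05 mas

m − M = 7.60 − (-2.3) = 9.90.
d = 10^((m−M)/5 + 1) = 10^2.980 = 954.99 pc.
p = 1/d = 1/954.99 = 0.0010471 arcsec = 1.0471 mas.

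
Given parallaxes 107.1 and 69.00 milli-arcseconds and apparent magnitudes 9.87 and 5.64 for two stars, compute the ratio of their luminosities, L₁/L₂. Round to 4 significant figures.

d₁ = 1/p₁ = 1/0.1071″ = 9.3371 pc; d₂ = 1/p₂ = 1/0.06900″ = 14.493 pc.
M₁ = m₁ − 5 log₁₀ d₁ + 5 = 9.87 − 4.8511 + 5 = 10.0189.
M₂ = 5.64 − 5.8058 + 5 = 4.8342.
L₁/L₂ = 10^(0.4(M₂ − M₁)) = 10^(0.4 × (-5.1847)) = 10^(-2.07388) = 0.0084357.

L₁/L₂ = 0.008436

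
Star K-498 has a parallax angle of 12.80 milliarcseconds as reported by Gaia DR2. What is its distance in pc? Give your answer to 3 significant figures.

p = 12.80 milliarcseconds = 0.01280 arcsec.
d = 1/p = 1/0.01280 = 78.125 pc.

78.1 pc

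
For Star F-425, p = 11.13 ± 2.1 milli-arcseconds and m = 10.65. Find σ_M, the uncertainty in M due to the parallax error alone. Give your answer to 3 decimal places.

σ_M = 0.410 mag

M = m − 5 log₁₀ d + 5 = m + 5 log₁₀ p + 5, so ∂M/∂p = 5/(p ln 10).
σ_M = (5/ln 10) · (σ_p/p) = 2.1715 × 2.1/11.13 = 2.1715 × 0.18868 = 0.40972.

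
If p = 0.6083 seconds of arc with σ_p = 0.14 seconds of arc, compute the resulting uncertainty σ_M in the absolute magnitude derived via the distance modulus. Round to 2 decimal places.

σ_M = 0.50 mag

M = m − 5 log₁₀ d + 5 = m + 5 log₁₀ p + 5, so ∂M/∂p = 5/(p ln 10).
σ_M = (5/ln 10) · (σ_p/p) = 2.1715 × 0.14/0.6083 = 2.1715 × 0.23015 = 0.49977.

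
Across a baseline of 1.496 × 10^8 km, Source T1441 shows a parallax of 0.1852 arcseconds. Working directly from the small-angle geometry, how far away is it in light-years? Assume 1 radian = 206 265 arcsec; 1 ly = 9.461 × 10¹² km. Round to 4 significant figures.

θ = 0.1852″ = 0.1852/206265 = 8.9787 × 10^-7 rad.
d = B/θ = (1.496 × 10^8) / (8.9787 × 10^-7) = 1.6662 × 10^14 km = (1.6662 × 10^14) / (9.461 × 10^12) ly = 17.611 ly.

17.61 ly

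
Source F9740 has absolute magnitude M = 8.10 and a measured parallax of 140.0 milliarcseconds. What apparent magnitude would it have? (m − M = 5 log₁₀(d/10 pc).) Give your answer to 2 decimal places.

d = 1/p = 1/0.1400″ = 7.1429 pc.
m − M = 5 log₁₀ d − 5 = 5 log₁₀(7.1429) − 5 = 4.2694 − 5 = -0.7306.
m = M + (m − M) = 8.10 + (-0.7306) = 7.37.

m = 7.37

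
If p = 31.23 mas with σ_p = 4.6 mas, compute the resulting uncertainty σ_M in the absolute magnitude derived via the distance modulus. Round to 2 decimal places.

σ_M = 0.32 mag

M = m − 5 log₁₀ d + 5 = m + 5 log₁₀ p + 5, so ∂M/∂p = 5/(p ln 10).
σ_M = (5/ln 10) · (σ_p/p) = 2.1715 × 4.6/31.23 = 2.1715 × 0.14729 = 0.31984.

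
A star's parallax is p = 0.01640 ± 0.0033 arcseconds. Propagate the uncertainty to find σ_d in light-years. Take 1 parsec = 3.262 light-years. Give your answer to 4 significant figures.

d = 1/p, so σ_d = σ_p / p².
σ_d = 0.00330 / (0.01640)² = 0.00330 / 0.00026896 = 12.269 pc = 12.269 × 3.262 ly = 40.021 ly.

40.02 ly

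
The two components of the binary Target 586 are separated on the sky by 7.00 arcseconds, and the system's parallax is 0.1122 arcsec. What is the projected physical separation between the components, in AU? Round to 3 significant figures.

62.4 AU

d = 1/p = 1/0.1122″ = 8.9127 pc.
At distance d (pc), an angle of θ arcsec spans θ·d AU: s = 7.00 × 8.9127 = 62.389 AU.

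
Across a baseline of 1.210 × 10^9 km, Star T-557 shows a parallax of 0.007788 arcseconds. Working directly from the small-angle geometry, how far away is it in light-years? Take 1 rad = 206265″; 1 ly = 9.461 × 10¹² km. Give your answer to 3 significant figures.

θ = 0.007788″ = 0.007788/206265 = 3.7757 × 10^-8 rad.
d = B/θ = (1.210 × 10^9) / (3.7757 × 10^-8) = 3.2047 × 10^16 km = (3.2047 × 10^16) / (9.461 × 10^12) ly = 3387.3 ly.

3390 ly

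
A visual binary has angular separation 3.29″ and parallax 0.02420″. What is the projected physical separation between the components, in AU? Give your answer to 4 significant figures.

136.0 AU

d = 1/p = 1/0.02420″ = 41.322 pc.
At distance d (pc), an angle of θ arcsec spans θ·d AU: s = 3.29 × 41.322 = 135.95 AU.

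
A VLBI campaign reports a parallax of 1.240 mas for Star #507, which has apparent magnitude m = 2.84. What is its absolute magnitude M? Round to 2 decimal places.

d = 1/p = 1/0.001240″ = 806.45 pc.
m − M = 5 log₁₀(806.45) − 5 = 14.5329 − 5 = 9.5329.
M = m − (m − M) = 2.84 − 9.5329 = -6.69.

M = -6.69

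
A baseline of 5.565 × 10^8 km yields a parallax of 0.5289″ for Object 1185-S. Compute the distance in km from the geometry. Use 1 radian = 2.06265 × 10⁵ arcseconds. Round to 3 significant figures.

2.17 × 10^14 km

θ = 0.5289″ = 0.5289/206265 = 2.5642 × 10^-6 rad.
d = B/θ = (5.565 × 10^8) / (2.5642 × 10^-6) = 2.1703 × 10^14 km.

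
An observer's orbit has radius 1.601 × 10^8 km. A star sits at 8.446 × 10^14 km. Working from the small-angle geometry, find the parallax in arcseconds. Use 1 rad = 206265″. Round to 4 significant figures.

0.03910 arcsec

θ ≈ B/d = (1.601 × 10^8) / (8.446 × 10^14) = 1.8956 × 10^-7 rad.
In arcseconds: 1.8956 × 10^-7 × 206265 = 0.0391″.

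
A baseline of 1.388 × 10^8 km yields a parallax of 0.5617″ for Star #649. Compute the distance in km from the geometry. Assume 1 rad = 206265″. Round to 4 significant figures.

θ = 0.5617″ = 0.5617/206265 = 2.7232 × 10^-6 rad.
d = B/θ = (1.388 × 10^8) / (2.7232 × 10^-6) = 5.0969 × 10^13 km.

5.097 × 10^13 km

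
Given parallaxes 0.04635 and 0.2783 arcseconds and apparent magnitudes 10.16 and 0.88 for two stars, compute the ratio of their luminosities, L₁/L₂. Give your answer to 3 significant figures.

L₁/L₂ = 0.00700

d₁ = 1/p₁ = 1/0.04635″ = 21.575 pc; d₂ = 1/p₂ = 1/0.2783″ = 3.5932 pc.
M₁ = m₁ − 5 log₁₀ d₁ + 5 = 10.16 − 6.6698 + 5 = 8.4902.
M₂ = 0.88 − 2.7774 + 5 = 3.1026.
L₁/L₂ = 10^(0.4(M₂ − M₁)) = 10^(0.4 × (-5.3876)) = 10^(-2.15504) = 0.0069978.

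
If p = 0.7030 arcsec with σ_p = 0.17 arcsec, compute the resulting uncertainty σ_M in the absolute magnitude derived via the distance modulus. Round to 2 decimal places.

M = m − 5 log₁₀ d + 5 = m + 5 log₁₀ p + 5, so ∂M/∂p = 5/(p ln 10).
σ_M = (5/ln 10) · (σ_p/p) = 2.1715 × 0.17/0.7030 = 2.1715 × 0.24182 = 0.52511.

σ_M = 0.53 mag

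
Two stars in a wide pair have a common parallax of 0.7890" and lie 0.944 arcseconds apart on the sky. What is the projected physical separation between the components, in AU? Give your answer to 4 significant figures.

1.196 AU

d = 1/p = 1/0.7890″ = 1.2674 pc.
At distance d (pc), an angle of θ arcsec spans θ·d AU: s = 0.944 × 1.2674 = 1.1964 AU.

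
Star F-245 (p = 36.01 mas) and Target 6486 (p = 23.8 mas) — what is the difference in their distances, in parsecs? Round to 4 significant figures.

14.25 pc

d_A = 1/0.03601″ = 27.77 pc; d_B = 1/0.02380″ = 42.017 pc.
|d_B − d_A| = |42.017 − 27.77| = 14.247 pc.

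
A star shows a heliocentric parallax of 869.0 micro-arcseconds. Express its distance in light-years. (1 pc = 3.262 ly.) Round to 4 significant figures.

3754 light years

p = 869.0 micro-arcseconds = 0.0008690 arcsec.
d = 1/p = 1/0.0008690 = 1150.7 pc.
In light-years: 1150.7 × 3.262 = 3753.6 ly.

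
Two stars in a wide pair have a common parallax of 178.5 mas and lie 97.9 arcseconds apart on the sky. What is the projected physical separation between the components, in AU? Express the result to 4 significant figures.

d = 1/p = 1/0.1785″ = 5.6022 pc.
At distance d (pc), an angle of θ arcsec spans θ·d AU: s = 97.9 × 5.6022 = 548.46 AU.

548.5 AU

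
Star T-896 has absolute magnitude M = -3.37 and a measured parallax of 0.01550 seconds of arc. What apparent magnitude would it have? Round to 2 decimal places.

d = 1/p = 1/0.01550″ = 64.516 pc.
m − M = 5 log₁₀ d − 5 = 5 log₁₀(64.516) − 5 = 9.0483 − 5 = 4.0483.
m = M + (m − M) = -3.37 + 4.0483 = 0.68.

m = 0.68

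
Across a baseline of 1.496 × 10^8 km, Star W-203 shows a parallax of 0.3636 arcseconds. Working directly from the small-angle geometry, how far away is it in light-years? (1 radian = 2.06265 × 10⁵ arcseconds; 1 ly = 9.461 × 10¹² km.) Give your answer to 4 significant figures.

8.970 ly

θ = 0.3636″ = 0.3636/206265 = 1.7628 × 10^-6 rad.
d = B/θ = (1.496 × 10^8) / (1.7628 × 10^-6) = 8.4865 × 10^13 km = (8.4865 × 10^13) / (9.461 × 10^12) ly = 8.97 ly.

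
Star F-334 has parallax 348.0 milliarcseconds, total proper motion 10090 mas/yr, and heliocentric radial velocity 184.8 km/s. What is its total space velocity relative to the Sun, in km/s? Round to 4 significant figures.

d = 1/p = 1/0.3480″ = 2.8736 pc.
μ = 10090 mas/yr = 10.09 ″/yr.
v_t = 4.740 μ d = 4.740 × 10.09 × 2.8736 = 137.43 km/s.
v = √(v_r² + v_t²) = √(184.8² + 137.43²) = √53038 = 230.3 km/s.

230.3 km/s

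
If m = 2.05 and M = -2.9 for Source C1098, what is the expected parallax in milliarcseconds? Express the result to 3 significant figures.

10.2 mas

m − M = 2.05 − (-2.9) = 4.95.
d = 10^((m−M)/5 + 1) = 10^1.990 = 97.724 pc.
p = 1/d = 1/97.724 = 0.010233 arcsec = 10.233 mas.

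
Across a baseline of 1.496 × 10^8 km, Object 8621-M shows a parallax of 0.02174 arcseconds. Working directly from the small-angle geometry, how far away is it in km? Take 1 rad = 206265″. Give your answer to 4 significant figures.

1.419 × 10^15 km

θ = 0.02174″ = 0.02174/206265 = 1.0540 × 10^-7 rad.
d = B/θ = (1.496 × 10^8) / (1.0540 × 10^-7) = 1.4194 × 10^15 km.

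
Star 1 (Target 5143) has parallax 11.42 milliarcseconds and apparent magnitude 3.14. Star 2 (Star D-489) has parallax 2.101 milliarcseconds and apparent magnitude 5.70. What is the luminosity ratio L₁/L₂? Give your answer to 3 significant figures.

d₁ = 1/p₁ = 1/0.01142″ = 87.566 pc; d₂ = 1/p₂ = 1/0.002101″ = 475.96 pc.
M₁ = m₁ − 5 log₁₀ d₁ + 5 = 3.14 − 9.7117 + 5 = -1.5717.
M₂ = 5.70 − 13.3879 + 5 = -2.6879.
L₁/L₂ = 10^(0.4(M₂ − M₁)) = 10^(0.4 × (-1.1162)) = 10^(-0.44648) = 0.3577.

L₁/L₂ = 0.358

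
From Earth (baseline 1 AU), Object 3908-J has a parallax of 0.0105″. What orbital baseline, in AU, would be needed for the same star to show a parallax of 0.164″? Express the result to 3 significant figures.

15.6 AU

Parallax scales linearly with baseline: p ∝ B, so B = p_target / p_Earth × 1 AU.
B = 0.164 / 0.0105 = 15.619 AU.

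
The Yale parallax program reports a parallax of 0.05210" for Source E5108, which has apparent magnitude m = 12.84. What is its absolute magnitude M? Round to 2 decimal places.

d = 1/p = 1/0.05210″ = 19.194 pc.
m − M = 5 log₁₀(19.194) − 5 = 6.4158 − 5 = 1.4158.
M = m − (m − M) = 12.84 − 1.4158 = 11.42.

M = 11.42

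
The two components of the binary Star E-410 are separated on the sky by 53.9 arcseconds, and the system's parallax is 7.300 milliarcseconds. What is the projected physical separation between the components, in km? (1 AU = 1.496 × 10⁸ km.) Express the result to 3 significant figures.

d = 1/p = 1/0.007300″ = 136.99 pc.
At distance d (pc), an angle of θ arcsec spans θ·d AU: s = 53.9 × 136.99 = 7383.8 AU.
= 7383.8 × 1.496 × 10⁸ km = 1.1046 × 10^12 km.

1.10 × 10^12 km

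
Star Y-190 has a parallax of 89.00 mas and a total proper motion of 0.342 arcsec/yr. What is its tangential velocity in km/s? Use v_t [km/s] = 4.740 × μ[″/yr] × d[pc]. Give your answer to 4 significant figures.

d = 1/p = 1/0.08900″ = 11.236 pc.
v_t = 4.74 × μ × d = 4.74 × 0.342 × 11.236 = 18.214 km/s.

18.21 km/s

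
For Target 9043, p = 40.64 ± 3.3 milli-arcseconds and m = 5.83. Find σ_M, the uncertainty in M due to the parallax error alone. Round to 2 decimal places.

σ_M = 0.18 mag

M = m − 5 log₁₀ d + 5 = m + 5 log₁₀ p + 5, so ∂M/∂p = 5/(p ln 10).
σ_M = (5/ln 10) · (σ_p/p) = 2.1715 × 3.3/40.64 = 2.1715 × 0.081201 = 0.17633.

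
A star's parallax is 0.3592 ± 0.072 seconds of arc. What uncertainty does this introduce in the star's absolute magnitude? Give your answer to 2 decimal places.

M = m − 5 log₁₀ d + 5 = m + 5 log₁₀ p + 5, so ∂M/∂p = 5/(p ln 10).
σ_M = (5/ln 10) · (σ_p/p) = 2.1715 × 0.072/0.3592 = 2.1715 × 0.20045 = 0.43528.

σ_M = 0.44 mag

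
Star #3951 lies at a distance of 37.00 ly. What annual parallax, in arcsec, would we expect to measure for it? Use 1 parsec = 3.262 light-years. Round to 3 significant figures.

0.0882 arcsec

d = 37.00 ly ÷ 3.262 = 11.343 pc.
p = 1/d = 1/11.343 = 0.08816 arcsec.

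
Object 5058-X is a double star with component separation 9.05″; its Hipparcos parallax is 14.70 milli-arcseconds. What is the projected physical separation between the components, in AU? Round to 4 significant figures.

615.6 AU

d = 1/p = 1/0.01470″ = 68.027 pc.
At distance d (pc), an angle of θ arcsec spans θ·d AU: s = 9.05 × 68.027 = 615.64 AU.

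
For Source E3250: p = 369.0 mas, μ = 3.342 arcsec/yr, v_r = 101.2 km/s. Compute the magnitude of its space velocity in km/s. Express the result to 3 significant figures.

d = 1/p = 1/0.3690″ = 2.71 pc.
v_t = 4.740 μ d = 4.740 × 3.342 × 2.71 = 42.929 km/s.
v = √(v_r² + v_t²) = √(101.2² + 42.929²) = √12084.3 = 109.93 km/s.

110 km/s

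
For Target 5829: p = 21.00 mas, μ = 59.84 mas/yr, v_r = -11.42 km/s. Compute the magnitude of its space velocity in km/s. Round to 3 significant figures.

d = 1/p = 1/0.02100″ = 47.619 pc.
μ = 59.84 mas/yr = 0.05984 ″/yr.
v_t = 4.740 μ d = 4.740 × 0.05984 × 47.619 = 13.507 km/s.
v = √(v_r² + v_t²) = √((-11.42)² + 13.507²) = √312.855 = 17.688 km/s.

17.7 km/s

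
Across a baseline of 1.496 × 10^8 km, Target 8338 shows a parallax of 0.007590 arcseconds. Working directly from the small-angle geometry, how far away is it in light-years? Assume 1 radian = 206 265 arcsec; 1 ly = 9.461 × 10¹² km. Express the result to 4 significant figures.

429.7 ly

θ = 0.007590″ = 0.007590/206265 = 3.6797 × 10^-8 rad.
d = B/θ = (1.496 × 10^8) / (3.6797 × 10^-8) = 4.0655 × 10^15 km = (4.0655 × 10^15) / (9.461 × 10^12) ly = 429.71 ly.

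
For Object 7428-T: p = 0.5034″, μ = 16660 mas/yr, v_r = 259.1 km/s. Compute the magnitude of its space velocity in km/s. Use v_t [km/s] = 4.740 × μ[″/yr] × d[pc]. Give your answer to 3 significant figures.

303 km/s

d = 1/p = 1/0.5034″ = 1.9865 pc.
μ = 16660 mas/yr = 16.66 ″/yr.
v_t = 4.740 μ d = 4.740 × 16.66 × 1.9865 = 156.87 km/s.
v = √(v_r² + v_t²) = √(259.1² + 156.87²) = √91741 = 302.89 km/s.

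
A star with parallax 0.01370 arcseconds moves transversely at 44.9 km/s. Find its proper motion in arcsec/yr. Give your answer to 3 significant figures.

0.130 arcsec/yr

d = 1/p = 1/0.01370″ = 72.993 pc.
μ = v_t / (4.74 d) = 44.9 / (4.74 × 72.993) = 44.9 / 345.99 = 0.12977 ″/yr.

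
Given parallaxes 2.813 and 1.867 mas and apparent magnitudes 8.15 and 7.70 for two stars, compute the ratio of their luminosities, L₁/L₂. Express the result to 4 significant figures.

L₁/L₂ = 0.2910

d₁ = 1/p₁ = 1/0.002813″ = 355.49 pc; d₂ = 1/p₂ = 1/0.001867″ = 535.62 pc.
M₁ = m₁ − 5 log₁₀ d₁ + 5 = 8.15 − 12.7541 + 5 = 0.3959.
M₂ = 7.70 − 13.6443 + 5 = -0.9443.
L₁/L₂ = 10^(0.4(M₂ − M₁)) = 10^(0.4 × (-1.3402)) = 10^(-0.53608) = 0.29102.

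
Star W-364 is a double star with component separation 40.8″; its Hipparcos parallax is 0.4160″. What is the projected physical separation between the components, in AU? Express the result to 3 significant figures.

d = 1/p = 1/0.4160″ = 2.4038 pc.
At distance d (pc), an angle of θ arcsec spans θ·d AU: s = 40.8 × 2.4038 = 98.075 AU.

98.1 AU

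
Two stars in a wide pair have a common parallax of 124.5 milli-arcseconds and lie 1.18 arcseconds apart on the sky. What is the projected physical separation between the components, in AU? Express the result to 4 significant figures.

d = 1/p = 1/0.1245″ = 8.0321 pc.
At distance d (pc), an angle of θ arcsec spans θ·d AU: s = 1.18 × 8.0321 = 9.4779 AU.

9.478 AU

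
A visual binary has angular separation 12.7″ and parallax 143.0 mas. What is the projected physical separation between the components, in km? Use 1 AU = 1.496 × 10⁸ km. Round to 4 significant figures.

1.329 × 10^10 km

d = 1/p = 1/0.1430″ = 6.993 pc.
At distance d (pc), an angle of θ arcsec spans θ·d AU: s = 12.7 × 6.993 = 88.811 AU.
= 88.811 × 1.496 × 10⁸ km = 1.3286 × 10^10 km.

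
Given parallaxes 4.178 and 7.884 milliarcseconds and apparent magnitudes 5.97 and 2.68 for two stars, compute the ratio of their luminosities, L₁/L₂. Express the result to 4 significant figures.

d₁ = 1/p₁ = 1/0.004178″ = 239.35 pc; d₂ = 1/p₂ = 1/0.007884″ = 126.84 pc.
M₁ = m₁ − 5 log₁₀ d₁ + 5 = 5.97 − 11.8952 + 5 = -0.9252.
M₂ = 2.68 − 10.5163 + 5 = -2.8363.
L₁/L₂ = 10^(0.4(M₂ − M₁)) = 10^(0.4 × (-1.9111)) = 10^(-0.76444) = 0.17201.

L₁/L₂ = 0.1720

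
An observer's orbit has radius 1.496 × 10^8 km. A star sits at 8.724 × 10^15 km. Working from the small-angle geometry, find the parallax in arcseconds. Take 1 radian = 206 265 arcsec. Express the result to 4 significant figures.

θ ≈ B/d = (1.496 × 10^8) / (8.724 × 10^15) = 1.7148 × 10^-8 rad.
In arcseconds: 1.7148 × 10^-8 × 206265 = 0.003537″.

0.003537 arcsec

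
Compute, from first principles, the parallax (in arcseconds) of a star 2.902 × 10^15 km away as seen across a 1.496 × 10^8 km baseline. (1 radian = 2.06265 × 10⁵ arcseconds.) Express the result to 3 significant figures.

0.0106 arcsec

θ ≈ B/d = (1.496 × 10^8) / (2.902 × 10^15) = 5.1551 × 10^-8 rad.
In arcseconds: 5.1551 × 10^-8 × 206265 = 0.010633″.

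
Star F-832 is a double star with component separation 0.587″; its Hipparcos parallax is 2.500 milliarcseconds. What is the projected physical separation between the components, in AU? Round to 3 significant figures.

d = 1/p = 1/0.002500″ = 400 pc.
At distance d (pc), an angle of θ arcsec spans θ·d AU: s = 0.587 × 400 = 234.8 AU.

235 AU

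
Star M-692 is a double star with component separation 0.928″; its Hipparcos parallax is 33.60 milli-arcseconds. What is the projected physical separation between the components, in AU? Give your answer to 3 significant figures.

27.6 AU

d = 1/p = 1/0.03360″ = 29.762 pc.
At distance d (pc), an angle of θ arcsec spans θ·d AU: s = 0.928 × 29.762 = 27.619 AU.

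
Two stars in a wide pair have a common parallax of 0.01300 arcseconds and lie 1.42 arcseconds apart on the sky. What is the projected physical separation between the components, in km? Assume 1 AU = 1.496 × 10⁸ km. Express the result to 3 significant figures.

d = 1/p = 1/0.01300″ = 76.923 pc.
At distance d (pc), an angle of θ arcsec spans θ·d AU: s = 1.42 × 76.923 = 109.23 AU.
= 109.23 × 1.496 × 10⁸ km = 1.6341 × 10^10 km.

1.63 × 10^10 km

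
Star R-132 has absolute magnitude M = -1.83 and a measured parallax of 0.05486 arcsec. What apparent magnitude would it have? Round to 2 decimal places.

d = 1/p = 1/0.05486″ = 18.228 pc.
m − M = 5 log₁₀ d − 5 = 5 log₁₀(18.228) − 5 = 6.3037 − 5 = 1.3037.
m = M + (m − M) = -1.83 + 1.3037 = -0.53.

m = -0.53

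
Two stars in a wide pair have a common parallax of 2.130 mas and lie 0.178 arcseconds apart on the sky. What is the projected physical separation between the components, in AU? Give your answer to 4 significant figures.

d = 1/p = 1/0.002130″ = 469.48 pc.
At distance d (pc), an angle of θ arcsec spans θ·d AU: s = 0.178 × 469.48 = 83.567 AU.

83.57 AU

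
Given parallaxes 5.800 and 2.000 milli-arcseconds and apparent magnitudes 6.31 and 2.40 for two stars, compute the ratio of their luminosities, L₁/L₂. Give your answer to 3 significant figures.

L₁/L₂ = 0.00324

d₁ = 1/p₁ = 1/0.005800″ = 172.41 pc; d₂ = 1/p₂ = 1/0.002000″ = 500 pc.
M₁ = m₁ − 5 log₁₀ d₁ + 5 = 6.31 − 11.1828 + 5 = 0.1272.
M₂ = 2.40 − 13.4949 + 5 = -6.0949.
L₁/L₂ = 10^(0.4(M₂ − M₁)) = 10^(0.4 × (-6.2221)) = 10^(-2.48884) = 0.0032446.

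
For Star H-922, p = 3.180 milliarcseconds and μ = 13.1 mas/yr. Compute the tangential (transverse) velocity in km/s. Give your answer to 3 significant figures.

19.5 km/s

d = 1/p = 1/0.003180″ = 314.47 pc.
μ = 13.1 mas/yr = 0.0131 ″/yr.
v_t = 4.74 × μ × d = 4.74 × 0.0131 × 314.47 = 19.527 km/s.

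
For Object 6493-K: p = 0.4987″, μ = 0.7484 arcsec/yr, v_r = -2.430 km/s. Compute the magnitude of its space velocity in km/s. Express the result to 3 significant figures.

7.52 km/s

d = 1/p = 1/0.4987″ = 2.0052 pc.
v_t = 4.740 μ d = 4.740 × 0.7484 × 2.0052 = 7.1133 km/s.
v = √(v_r² + v_t²) = √((-2.430)² + 7.1133²) = √56.5039 = 7.5169 km/s.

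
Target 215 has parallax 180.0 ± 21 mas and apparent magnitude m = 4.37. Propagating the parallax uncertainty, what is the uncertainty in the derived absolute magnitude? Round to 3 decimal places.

σ_M = 0.253 mag

M = m − 5 log₁₀ d + 5 = m + 5 log₁₀ p + 5, so ∂M/∂p = 5/(p ln 10).
σ_M = (5/ln 10) · (σ_p/p) = 2.1715 × 21/180.0 = 2.1715 × 0.11667 = 0.25335.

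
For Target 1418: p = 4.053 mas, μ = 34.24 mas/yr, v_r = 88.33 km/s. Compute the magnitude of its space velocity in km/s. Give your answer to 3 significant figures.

d = 1/p = 1/0.004053″ = 246.73 pc.
μ = 34.24 mas/yr = 0.03424 ″/yr.
v_t = 4.740 μ d = 4.740 × 0.03424 × 246.73 = 40.044 km/s.
v = √(v_r² + v_t²) = √(88.33² + 40.044²) = √9405.71 = 96.983 km/s.

97.0 km/s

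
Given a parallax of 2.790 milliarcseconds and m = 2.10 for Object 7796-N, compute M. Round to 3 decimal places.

M = -5.672

d = 1/p = 1/0.002790″ = 358.42 pc.
m − M = 5 log₁₀(358.42) − 5 = 12.7720 − 5 = 7.7720.
M = m − (m − M) = 2.10 − 7.7720 = -5.672.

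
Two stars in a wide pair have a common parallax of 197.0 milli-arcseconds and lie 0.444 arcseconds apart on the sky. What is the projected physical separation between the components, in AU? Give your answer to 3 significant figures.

d = 1/p = 1/0.1970″ = 5.0761 pc.
At distance d (pc), an angle of θ arcsec spans θ·d AU: s = 0.444 × 5.0761 = 2.2538 AU.

2.25 AU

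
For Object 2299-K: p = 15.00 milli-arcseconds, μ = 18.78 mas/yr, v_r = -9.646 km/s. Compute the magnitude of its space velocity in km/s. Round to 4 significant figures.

11.33 km/s

d = 1/p = 1/0.01500″ = 66.667 pc.
μ = 18.78 mas/yr = 0.01878 ″/yr.
v_t = 4.740 μ d = 4.740 × 0.01878 × 66.667 = 5.9345 km/s.
v = √(v_r² + v_t²) = √((-9.646)² + 5.9345²) = √128.264 = 11.325 km/s.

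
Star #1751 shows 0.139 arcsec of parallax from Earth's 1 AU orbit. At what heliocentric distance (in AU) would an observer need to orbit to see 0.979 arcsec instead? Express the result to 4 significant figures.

7.043 AU

Parallax scales linearly with baseline: p ∝ B, so B = p_target / p_Earth × 1 AU.
B = 0.979 / 0.139 = 7.0432 AU.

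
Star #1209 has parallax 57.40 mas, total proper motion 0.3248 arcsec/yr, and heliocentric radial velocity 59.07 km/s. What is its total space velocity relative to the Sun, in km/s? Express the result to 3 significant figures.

d = 1/p = 1/0.05740″ = 17.422 pc.
v_t = 4.740 μ d = 4.740 × 0.3248 × 17.422 = 26.822 km/s.
v = √(v_r² + v_t²) = √(59.07² + 26.822²) = √4208.68 = 64.874 km/s.

64.9 km/s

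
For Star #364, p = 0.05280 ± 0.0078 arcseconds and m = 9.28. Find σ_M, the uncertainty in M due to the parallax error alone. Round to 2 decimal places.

M = m − 5 log₁₀ d + 5 = m + 5 log₁₀ p + 5, so ∂M/∂p = 5/(p ln 10).
σ_M = (5/ln 10) · (σ_p/p) = 2.1715 × 0.0078/0.05280 = 2.1715 × 0.14773 = 0.3208.

σ_M = 0.32 mag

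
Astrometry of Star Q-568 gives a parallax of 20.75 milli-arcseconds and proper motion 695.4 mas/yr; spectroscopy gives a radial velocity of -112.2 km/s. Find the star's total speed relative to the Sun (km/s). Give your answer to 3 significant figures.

d = 1/p = 1/0.02075″ = 48.193 pc.
μ = 695.4 mas/yr = 0.6954 ″/yr.
v_t = 4.740 μ d = 4.740 × 0.6954 × 48.193 = 158.85 km/s.
v = √(v_r² + v_t²) = √((-112.2)² + 158.85²) = √37822.2 = 194.48 km/s.

194 km/s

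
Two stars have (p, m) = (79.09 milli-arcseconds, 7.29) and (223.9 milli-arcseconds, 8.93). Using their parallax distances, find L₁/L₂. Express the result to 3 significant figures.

L₁/L₂ = 36.3

d₁ = 1/p₁ = 1/0.07909″ = 12.644 pc; d₂ = 1/p₂ = 1/0.2239″ = 4.4663 pc.
M₁ = m₁ − 5 log₁₀ d₁ + 5 = 7.29 − 5.5094 + 5 = 6.7806.
M₂ = 8.93 − 3.2497 + 5 = 10.6803.
L₁/L₂ = 10^(0.4(M₂ − M₁)) = 10^(0.4 × 3.8997) = 10^1.55988 = 36.298.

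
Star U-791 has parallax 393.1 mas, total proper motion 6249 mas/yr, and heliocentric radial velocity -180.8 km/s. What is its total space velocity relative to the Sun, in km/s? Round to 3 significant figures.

d = 1/p = 1/0.3931″ = 2.5439 pc.
μ = 6249 mas/yr = 6.249 ″/yr.
v_t = 4.740 μ d = 4.740 × 6.249 × 2.5439 = 75.351 km/s.
v = √(v_r² + v_t²) = √((-180.8)² + 75.351²) = √38366.4 = 195.87 km/s.

196 km/s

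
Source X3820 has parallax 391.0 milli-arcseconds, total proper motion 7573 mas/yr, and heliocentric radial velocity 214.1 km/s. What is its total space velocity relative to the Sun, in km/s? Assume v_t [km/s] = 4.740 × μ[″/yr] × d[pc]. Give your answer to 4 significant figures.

233.0 km/s

d = 1/p = 1/0.3910″ = 2.5575 pc.
μ = 7573 mas/yr = 7.573 ″/yr.
v_t = 4.740 μ d = 4.740 × 7.573 × 2.5575 = 91.804 km/s.
v = √(v_r² + v_t²) = √(214.1² + 91.804²) = √54266.8 = 232.95 km/s.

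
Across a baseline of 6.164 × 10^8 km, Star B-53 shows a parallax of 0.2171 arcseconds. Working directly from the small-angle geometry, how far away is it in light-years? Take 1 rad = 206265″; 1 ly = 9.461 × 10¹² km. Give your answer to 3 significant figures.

61.9 ly

θ = 0.2171″ = 0.2171/206265 = 1.0525 × 10^-6 rad.
d = B/θ = (6.164 × 10^8) / (1.0525 × 10^-6) = 5.8565 × 10^14 km = (5.8565 × 10^14) / (9.461 × 10^12) ly = 61.901 ly.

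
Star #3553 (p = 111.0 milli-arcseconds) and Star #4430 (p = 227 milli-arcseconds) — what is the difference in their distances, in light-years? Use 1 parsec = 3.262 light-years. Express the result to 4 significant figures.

d_A = 1/0.1110″ = 9.009 pc; d_B = 1/0.2270″ = 4.4053 pc.
|d_B − d_A| = |4.4053 − 9.009| = 4.6037 pc = 4.6037 × 3.262 ly = 15.017 ly.

15.02 ly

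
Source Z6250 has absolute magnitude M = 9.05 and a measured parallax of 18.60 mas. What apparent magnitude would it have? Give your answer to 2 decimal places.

m = 12.70

d = 1/p = 1/0.01860″ = 53.763 pc.
m − M = 5 log₁₀ d − 5 = 5 log₁₀(53.763) − 5 = 8.6524 − 5 = 3.6524.
m = M + (m − M) = 9.05 + 3.6524 = 12.70.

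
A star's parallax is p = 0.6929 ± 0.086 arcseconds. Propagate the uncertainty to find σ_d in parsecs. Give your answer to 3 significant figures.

d = 1/p, so σ_d = σ_p / p².
σ_d = 0.0860 / (0.6929)² = 0.0860 / 0.48011 = 0.17913 pc.

0.179 pc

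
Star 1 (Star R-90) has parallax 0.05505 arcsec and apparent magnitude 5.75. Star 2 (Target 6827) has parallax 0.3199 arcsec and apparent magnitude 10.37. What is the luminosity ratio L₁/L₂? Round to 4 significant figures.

L₁/L₂ = 2380

d₁ = 1/p₁ = 1/0.05505″ = 18.165 pc; d₂ = 1/p₂ = 1/0.3199″ = 3.126 pc.
M₁ = m₁ − 5 log₁₀ d₁ + 5 = 5.75 − 6.2962 + 5 = 4.4538.
M₂ = 10.37 − 2.4749 + 5 = 12.8951.
L₁/L₂ = 10^(0.4(M₂ − M₁)) = 10^(0.4 × 8.4413) = 10^3.37652 = 2379.7.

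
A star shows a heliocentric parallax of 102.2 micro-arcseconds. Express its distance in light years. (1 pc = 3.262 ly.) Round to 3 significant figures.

31900 light years

p = 102.2 micro-arcseconds = 0.0001022 arcsec.
d = 1/p = 1/0.0001022 = 9784.7 pc.
In light-years: 9784.7 × 3.262 = 31918 ly.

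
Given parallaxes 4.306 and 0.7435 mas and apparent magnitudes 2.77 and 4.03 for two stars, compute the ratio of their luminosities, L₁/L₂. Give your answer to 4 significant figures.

L₁/L₂ = 0.09515

d₁ = 1/p₁ = 1/0.004306″ = 232.23 pc; d₂ = 1/p₂ = 1/0.0007435″ = 1345 pc.
M₁ = m₁ − 5 log₁₀ d₁ + 5 = 2.77 − 11.8296 + 5 = -4.0596.
M₂ = 4.03 − 15.6436 + 5 = -6.6136.
L₁/L₂ = 10^(0.4(M₂ − M₁)) = 10^(0.4 × (-2.5540)) = 10^(-1.02160) = 0.095148.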